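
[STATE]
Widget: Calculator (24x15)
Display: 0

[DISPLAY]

                       0
┌───┬───┬───┬───┐       
│ 7 │ 8 │ 9 │ ÷ │       
├───┼───┼───┼───┤       
│ 4 │ 5 │ 6 │ × │       
├───┼───┼───┼───┤       
│ 1 │ 2 │ 3 │ - │       
├───┼───┼───┼───┤       
│ 0 │ . │ = │ + │       
├───┼───┼───┼───┤       
│ C │ MC│ MR│ M+│       
└───┴───┴───┴───┘       
                        
                        
                        


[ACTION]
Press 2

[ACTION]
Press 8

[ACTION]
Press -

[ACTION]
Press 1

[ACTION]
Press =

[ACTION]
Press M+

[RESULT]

                      27
┌───┬───┬───┬───┐       
│ 7 │ 8 │ 9 │ ÷ │       
├───┼───┼───┼───┤       
│ 4 │ 5 │ 6 │ × │       
├───┼───┼───┼───┤       
│ 1 │ 2 │ 3 │ - │       
├───┼───┼───┼───┤       
│ 0 │ . │ = │ + │       
├───┼───┼───┼───┤       
│ C │ MC│ MR│ M+│       
└───┴───┴───┴───┘       
                        
                        
                        


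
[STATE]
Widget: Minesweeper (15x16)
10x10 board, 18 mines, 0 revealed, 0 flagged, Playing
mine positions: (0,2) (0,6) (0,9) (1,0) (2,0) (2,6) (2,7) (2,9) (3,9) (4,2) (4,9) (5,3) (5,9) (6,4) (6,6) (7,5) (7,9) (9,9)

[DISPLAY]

■■■■■■■■■■     
■■■■■■■■■■     
■■■■■■■■■■     
■■■■■■■■■■     
■■■■■■■■■■     
■■■■■■■■■■     
■■■■■■■■■■     
■■■■■■■■■■     
■■■■■■■■■■     
■■■■■■■■■■     
               
               
               
               
               
               


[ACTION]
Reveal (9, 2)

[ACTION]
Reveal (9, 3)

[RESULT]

■■■■■■■■■■     
■■■■■■■■■■     
■■■■■■■■■■     
12■■■■■■■■     
 1■■■■■■■■     
 12■■■■■■■     
  12■■■■■■     
   12■211■     
    111 2■     
        1■     
               
               
               
               
               
               


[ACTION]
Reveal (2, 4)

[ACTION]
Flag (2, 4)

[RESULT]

■■■1 1■■■■     
■311 2■■■■     
■2   1■■■■     
1211 1224■     
 1■21   3■     
 12■22112■     
  12■■■■■■     
   12■211■     
    111 2■     
        1■     
               
               
               
               
               
               


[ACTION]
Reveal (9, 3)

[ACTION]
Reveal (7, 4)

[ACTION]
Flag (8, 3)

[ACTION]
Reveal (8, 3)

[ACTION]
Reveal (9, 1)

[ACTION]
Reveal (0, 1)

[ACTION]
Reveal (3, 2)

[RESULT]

■2■1 1■■■■     
■311 2■■■■     
■2   1■■■■     
1211 1224■     
 1■21   3■     
 12■22112■     
  12■■■■■■     
   12■211■     
    111 2■     
        1■     
               
               
               
               
               
               


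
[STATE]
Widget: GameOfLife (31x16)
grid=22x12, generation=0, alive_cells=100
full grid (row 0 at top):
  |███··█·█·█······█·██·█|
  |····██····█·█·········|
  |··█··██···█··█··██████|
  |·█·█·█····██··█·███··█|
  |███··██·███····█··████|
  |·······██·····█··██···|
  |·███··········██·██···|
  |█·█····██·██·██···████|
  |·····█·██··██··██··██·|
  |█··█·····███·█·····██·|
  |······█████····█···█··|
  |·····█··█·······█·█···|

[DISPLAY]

Gen: 0                         
███··█·█·█······█·██·█         
····██····█·█·········         
··█··██···█··█··██████         
·█·█·█····██··█·███··█         
███··██·███····█··████         
·······██·····█··██···         
·███··········██·██···         
█·█····██·██·██···████         
·····█·██··██··██··██·         
█··█·····███·█·····██·         
······█████····█···█··         
·····█··█·······█·█···         
                               
                               
                               


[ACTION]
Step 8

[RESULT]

Gen: 8                         
·········██···········         
██······██··█···██··██         
█··█████··██····██···█         
··█··█····█·████·█··██         
··█··········██··█···█         
········██··█···██··██         
·██·····█····█·█·····█         
······████····█····█·█         
····██·██·········███·         
······█·······██··█·█·         
·····█········██··██··         
······················         
                               
                               
                               


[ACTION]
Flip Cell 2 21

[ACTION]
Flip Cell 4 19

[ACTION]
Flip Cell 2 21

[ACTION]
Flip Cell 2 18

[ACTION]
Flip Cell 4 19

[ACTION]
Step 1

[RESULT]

Gen: 9                         
········███···········         
██··█████·······█·█·██         
█·███████·█···█···██··         
·██··█····█·█··█····██         
·········█·█·····██···         
·██·····██··█··███··██         
·············████····█         
·····██··█····█···██·█         
·····█···█····██··█··█         
····█·██······██·█··█·         
··············██··██··         
······················         
                               
                               
                               


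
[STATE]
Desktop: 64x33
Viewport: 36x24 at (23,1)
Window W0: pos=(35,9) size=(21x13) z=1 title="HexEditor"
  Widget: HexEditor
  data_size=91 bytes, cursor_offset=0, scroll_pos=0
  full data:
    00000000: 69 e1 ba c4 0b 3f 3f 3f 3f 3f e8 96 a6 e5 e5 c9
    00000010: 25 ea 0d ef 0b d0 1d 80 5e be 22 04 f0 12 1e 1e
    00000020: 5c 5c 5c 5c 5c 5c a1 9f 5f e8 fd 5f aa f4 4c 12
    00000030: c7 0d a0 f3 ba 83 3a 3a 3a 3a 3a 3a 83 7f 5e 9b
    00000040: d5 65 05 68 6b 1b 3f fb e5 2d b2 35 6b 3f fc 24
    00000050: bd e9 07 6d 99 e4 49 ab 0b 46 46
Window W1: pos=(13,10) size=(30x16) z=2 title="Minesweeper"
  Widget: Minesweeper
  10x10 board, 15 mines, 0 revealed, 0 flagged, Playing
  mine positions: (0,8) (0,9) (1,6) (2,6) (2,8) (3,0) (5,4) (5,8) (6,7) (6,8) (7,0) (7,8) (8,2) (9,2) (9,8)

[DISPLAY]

                                    
                                    
                                    
                                    
                                    
                                    
                                    
                                    
            ┏━━━━━━━━━━━━━━━━━━━┓   
━━━━━━━━━━━━━━━━━━━┓tor         ┃   
per                ┃────────────┨   
───────────────────┨0  69 e1 ba ┃   
■                  ┃0  25 ea 0d ┃   
■                  ┃0  5c 5c 5c ┃   
■                  ┃0  c7 0d a0 ┃   
■                  ┃0  d5 65 05 ┃   
■                  ┃0  bd e9 07 ┃   
■                  ┃            ┃   
■                  ┃            ┃   
■                  ┃            ┃   
■                  ┃━━━━━━━━━━━━┛   
■                  ┃                
                   ┃                
                   ┃                


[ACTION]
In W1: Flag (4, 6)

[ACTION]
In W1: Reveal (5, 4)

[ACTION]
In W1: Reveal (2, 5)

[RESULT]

                                    
                                    
                                    
                                    
                                    
                                    
                                    
                                    
            ┏━━━━━━━━━━━━━━━━━━━┓   
━━━━━━━━━━━━━━━━━━━┓tor         ┃   
per                ┃────────────┨   
───────────────────┨0  69 e1 ba ┃   
✹                  ┃0  25 ea 0d ┃   
■                  ┃0  5c 5c 5c ┃   
■                  ┃0  c7 0d a0 ┃   
■                  ┃0  d5 65 05 ┃   
■                  ┃0  bd e9 07 ┃   
■                  ┃            ┃   
■                  ┃            ┃   
■                  ┃            ┃   
■                  ┃━━━━━━━━━━━━┛   
■                  ┃                
                   ┃                
                   ┃                


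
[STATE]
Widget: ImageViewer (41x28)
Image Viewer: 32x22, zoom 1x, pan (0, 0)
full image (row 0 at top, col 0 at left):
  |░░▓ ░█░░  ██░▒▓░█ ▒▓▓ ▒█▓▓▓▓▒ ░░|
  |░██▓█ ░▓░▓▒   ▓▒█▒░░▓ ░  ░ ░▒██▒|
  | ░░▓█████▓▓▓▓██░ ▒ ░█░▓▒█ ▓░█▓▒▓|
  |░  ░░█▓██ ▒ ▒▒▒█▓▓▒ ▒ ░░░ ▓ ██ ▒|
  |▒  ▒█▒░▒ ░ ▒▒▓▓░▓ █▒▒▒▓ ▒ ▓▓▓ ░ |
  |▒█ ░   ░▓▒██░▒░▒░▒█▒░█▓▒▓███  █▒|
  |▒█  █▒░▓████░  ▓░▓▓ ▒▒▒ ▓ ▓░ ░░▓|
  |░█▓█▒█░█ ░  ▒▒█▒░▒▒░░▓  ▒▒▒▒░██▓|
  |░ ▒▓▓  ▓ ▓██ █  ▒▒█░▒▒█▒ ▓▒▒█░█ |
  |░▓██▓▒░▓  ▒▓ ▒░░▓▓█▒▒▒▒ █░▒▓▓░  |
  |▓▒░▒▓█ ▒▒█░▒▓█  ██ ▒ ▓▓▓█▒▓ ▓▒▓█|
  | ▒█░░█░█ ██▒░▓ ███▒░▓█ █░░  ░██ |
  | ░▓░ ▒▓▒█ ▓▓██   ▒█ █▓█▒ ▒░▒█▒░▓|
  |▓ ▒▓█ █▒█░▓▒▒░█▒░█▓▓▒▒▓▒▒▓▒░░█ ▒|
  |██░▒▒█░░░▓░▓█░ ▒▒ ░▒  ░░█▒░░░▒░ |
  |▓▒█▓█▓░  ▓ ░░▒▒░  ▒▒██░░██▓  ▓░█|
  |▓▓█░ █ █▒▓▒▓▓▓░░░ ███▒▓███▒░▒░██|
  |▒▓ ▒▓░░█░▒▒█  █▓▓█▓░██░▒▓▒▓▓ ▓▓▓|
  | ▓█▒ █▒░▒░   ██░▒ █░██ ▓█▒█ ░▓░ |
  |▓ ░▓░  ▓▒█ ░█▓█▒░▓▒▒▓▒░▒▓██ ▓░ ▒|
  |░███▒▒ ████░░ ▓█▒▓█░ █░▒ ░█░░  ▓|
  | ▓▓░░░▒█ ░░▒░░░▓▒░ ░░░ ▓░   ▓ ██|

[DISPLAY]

░░▓ ░█░░  ██░▒▓░█ ▒▓▓ ▒█▓▓▓▓▒ ░░         
░██▓█ ░▓░▓▒   ▓▒█▒░░▓ ░  ░ ░▒██▒         
 ░░▓█████▓▓▓▓██░ ▒ ░█░▓▒█ ▓░█▓▒▓         
░  ░░█▓██ ▒ ▒▒▒█▓▓▒ ▒ ░░░ ▓ ██ ▒         
▒  ▒█▒░▒ ░ ▒▒▓▓░▓ █▒▒▒▓ ▒ ▓▓▓ ░          
▒█ ░   ░▓▒██░▒░▒░▒█▒░█▓▒▓███  █▒         
▒█  █▒░▓████░  ▓░▓▓ ▒▒▒ ▓ ▓░ ░░▓         
░█▓█▒█░█ ░  ▒▒█▒░▒▒░░▓  ▒▒▒▒░██▓         
░ ▒▓▓  ▓ ▓██ █  ▒▒█░▒▒█▒ ▓▒▒█░█          
░▓██▓▒░▓  ▒▓ ▒░░▓▓█▒▒▒▒ █░▒▓▓░           
▓▒░▒▓█ ▒▒█░▒▓█  ██ ▒ ▓▓▓█▒▓ ▓▒▓█         
 ▒█░░█░█ ██▒░▓ ███▒░▓█ █░░  ░██          
 ░▓░ ▒▓▒█ ▓▓██   ▒█ █▓█▒ ▒░▒█▒░▓         
▓ ▒▓█ █▒█░▓▒▒░█▒░█▓▓▒▒▓▒▒▓▒░░█ ▒         
██░▒▒█░░░▓░▓█░ ▒▒ ░▒  ░░█▒░░░▒░          
▓▒█▓█▓░  ▓ ░░▒▒░  ▒▒██░░██▓  ▓░█         
▓▓█░ █ █▒▓▒▓▓▓░░░ ███▒▓███▒░▒░██         
▒▓ ▒▓░░█░▒▒█  █▓▓█▓░██░▒▓▒▓▓ ▓▓▓         
 ▓█▒ █▒░▒░   ██░▒ █░██ ▓█▒█ ░▓░          
▓ ░▓░  ▓▒█ ░█▓█▒░▓▒▒▓▒░▒▓██ ▓░ ▒         
░███▒▒ ████░░ ▓█▒▓█░ █░▒ ░█░░  ▓         
 ▓▓░░░▒█ ░░▒░░░▓▒░ ░░░ ▓░   ▓ ██         
                                         
                                         
                                         
                                         
                                         
                                         


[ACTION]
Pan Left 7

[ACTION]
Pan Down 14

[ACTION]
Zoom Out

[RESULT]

██░▒▒█░░░▓░▓█░ ▒▒ ░▒  ░░█▒░░░▒░          
▓▒█▓█▓░  ▓ ░░▒▒░  ▒▒██░░██▓  ▓░█         
▓▓█░ █ █▒▓▒▓▓▓░░░ ███▒▓███▒░▒░██         
▒▓ ▒▓░░█░▒▒█  █▓▓█▓░██░▒▓▒▓▓ ▓▓▓         
 ▓█▒ █▒░▒░   ██░▒ █░██ ▓█▒█ ░▓░          
▓ ░▓░  ▓▒█ ░█▓█▒░▓▒▒▓▒░▒▓██ ▓░ ▒         
░███▒▒ ████░░ ▓█▒▓█░ █░▒ ░█░░  ▓         
 ▓▓░░░▒█ ░░▒░░░▓▒░ ░░░ ▓░   ▓ ██         
                                         
                                         
                                         
                                         
                                         
                                         
                                         
                                         
                                         
                                         
                                         
                                         
                                         
                                         
                                         
                                         
                                         
                                         
                                         
                                         


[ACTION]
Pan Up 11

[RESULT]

░  ░░█▓██ ▒ ▒▒▒█▓▓▒ ▒ ░░░ ▓ ██ ▒         
▒  ▒█▒░▒ ░ ▒▒▓▓░▓ █▒▒▒▓ ▒ ▓▓▓ ░          
▒█ ░   ░▓▒██░▒░▒░▒█▒░█▓▒▓███  █▒         
▒█  █▒░▓████░  ▓░▓▓ ▒▒▒ ▓ ▓░ ░░▓         
░█▓█▒█░█ ░  ▒▒█▒░▒▒░░▓  ▒▒▒▒░██▓         
░ ▒▓▓  ▓ ▓██ █  ▒▒█░▒▒█▒ ▓▒▒█░█          
░▓██▓▒░▓  ▒▓ ▒░░▓▓█▒▒▒▒ █░▒▓▓░           
▓▒░▒▓█ ▒▒█░▒▓█  ██ ▒ ▓▓▓█▒▓ ▓▒▓█         
 ▒█░░█░█ ██▒░▓ ███▒░▓█ █░░  ░██          
 ░▓░ ▒▓▒█ ▓▓██   ▒█ █▓█▒ ▒░▒█▒░▓         
▓ ▒▓█ █▒█░▓▒▒░█▒░█▓▓▒▒▓▒▒▓▒░░█ ▒         
██░▒▒█░░░▓░▓█░ ▒▒ ░▒  ░░█▒░░░▒░          
▓▒█▓█▓░  ▓ ░░▒▒░  ▒▒██░░██▓  ▓░█         
▓▓█░ █ █▒▓▒▓▓▓░░░ ███▒▓███▒░▒░██         
▒▓ ▒▓░░█░▒▒█  █▓▓█▓░██░▒▓▒▓▓ ▓▓▓         
 ▓█▒ █▒░▒░   ██░▒ █░██ ▓█▒█ ░▓░          
▓ ░▓░  ▓▒█ ░█▓█▒░▓▒▒▓▒░▒▓██ ▓░ ▒         
░███▒▒ ████░░ ▓█▒▓█░ █░▒ ░█░░  ▓         
 ▓▓░░░▒█ ░░▒░░░▓▒░ ░░░ ▓░   ▓ ██         
                                         
                                         
                                         
                                         
                                         
                                         
                                         
                                         
                                         


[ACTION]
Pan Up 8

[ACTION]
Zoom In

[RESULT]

░░░░▓▓  ░░██░░░░    ████░░▒▒▓▓░░██  ▒▒▓▓▓
░░░░▓▓  ░░██░░░░    ████░░▒▒▓▓░░██  ▒▒▓▓▓
░░████▓▓██  ░░▓▓░░▓▓▒▒      ▓▓▒▒██▒▒░░░░▓
░░████▓▓██  ░░▓▓░░▓▓▒▒      ▓▓▒▒██▒▒░░░░▓
  ░░░░▓▓██████████▓▓▓▓▓▓▓▓████░░  ▒▒  ░░█
  ░░░░▓▓██████████▓▓▓▓▓▓▓▓████░░  ▒▒  ░░█
░░    ░░░░██▓▓████  ▒▒  ▒▒▒▒▒▒██▓▓▓▓▒▒  ▒
░░    ░░░░██▓▓████  ▒▒  ▒▒▒▒▒▒██▓▓▓▓▒▒  ▒
▒▒    ▒▒██▒▒░░▒▒  ░░  ▒▒▒▒▓▓▓▓░░▓▓  ██▒▒▒
▒▒    ▒▒██▒▒░░▒▒  ░░  ▒▒▒▒▓▓▓▓░░▓▓  ██▒▒▒
▒▒██  ░░      ░░▓▓▒▒████░░▒▒░░▒▒░░▒▒██▒▒░
▒▒██  ░░      ░░▓▓▒▒████░░▒▒░░▒▒░░▒▒██▒▒░
▒▒██    ██▒▒░░▓▓████████░░    ▓▓░░▓▓▓▓  ▒
▒▒██    ██▒▒░░▓▓████████░░    ▓▓░░▓▓▓▓  ▒
░░██▓▓██▒▒██░░██  ░░    ▒▒▒▒██▒▒░░▒▒▒▒░░░
░░██▓▓██▒▒██░░██  ░░    ▒▒▒▒██▒▒░░▒▒▒▒░░░
░░  ▒▒▓▓▓▓    ▓▓  ▓▓████  ██    ▒▒▒▒██░░▒
░░  ▒▒▓▓▓▓    ▓▓  ▓▓████  ██    ▒▒▒▒██░░▒
░░▓▓████▓▓▒▒░░▓▓    ▒▒▓▓  ▒▒░░░░▓▓▓▓██▒▒▒
░░▓▓████▓▓▒▒░░▓▓    ▒▒▓▓  ▒▒░░░░▓▓▓▓██▒▒▒
▓▓▒▒░░▒▒▓▓██  ▒▒▒▒██░░▒▒▓▓██    ████  ▒▒ 
▓▓▒▒░░▒▒▓▓██  ▒▒▒▒██░░▒▒▓▓██    ████  ▒▒ 
  ▒▒██░░░░██░░██  ████▒▒░░▓▓  ██████▒▒░░▓
  ▒▒██░░░░██░░██  ████▒▒░░▓▓  ██████▒▒░░▓
  ░░▓▓░░  ▒▒▓▓▒▒██  ▓▓▓▓████      ▒▒██  █
  ░░▓▓░░  ▒▒▓▓▒▒██  ▓▓▓▓████      ▒▒██  █
▓▓  ▒▒▓▓██  ██▒▒██░░▓▓▒▒▒▒░░██▒▒░░██▓▓▓▓▒
▓▓  ▒▒▓▓██  ██▒▒██░░▓▓▒▒▒▒░░██▒▒░░██▓▓▓▓▒


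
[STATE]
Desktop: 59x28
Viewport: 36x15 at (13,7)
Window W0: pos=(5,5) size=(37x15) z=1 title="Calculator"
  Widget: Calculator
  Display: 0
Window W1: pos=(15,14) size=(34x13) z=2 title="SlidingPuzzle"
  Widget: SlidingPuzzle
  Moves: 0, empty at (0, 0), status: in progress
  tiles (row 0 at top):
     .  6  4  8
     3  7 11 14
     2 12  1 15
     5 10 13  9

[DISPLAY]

────────────────────────────┨       
                           0┃       
─┬───┬───┐                  ┃       
 │ 9 │ ÷ │                  ┃       
─┼───┼───┤                  ┃       
 │ 6 │ × │                  ┃       
─┼───┼───┤                  ┃       
 │┏━━━━━━━━━━━━━━━━━━━━━━━━━━━━━━━━┓
─┼┃ SlidingPuzzle                  ┃
 │┠────────────────────────────────┨
─┼┃┌────┬────┬────┬────┐           ┃
C│┃│    │  6 │  4 │  8 │           ┃
━━┃├────┼────┼────┼────┤           ┃
  ┃│  3 │  7 │ 11 │ 14 │           ┃
  ┃├────┼────┼────┼────┤           ┃


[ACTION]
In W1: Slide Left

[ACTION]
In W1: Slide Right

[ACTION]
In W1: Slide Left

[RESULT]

────────────────────────────┨       
                           0┃       
─┬───┬───┐                  ┃       
 │ 9 │ ÷ │                  ┃       
─┼───┼───┤                  ┃       
 │ 6 │ × │                  ┃       
─┼───┼───┤                  ┃       
 │┏━━━━━━━━━━━━━━━━━━━━━━━━━━━━━━━━┓
─┼┃ SlidingPuzzle                  ┃
 │┠────────────────────────────────┨
─┼┃┌────┬────┬────┬────┐           ┃
C│┃│  6 │    │  4 │  8 │           ┃
━━┃├────┼────┼────┼────┤           ┃
  ┃│  3 │  7 │ 11 │ 14 │           ┃
  ┃├────┼────┼────┼────┤           ┃


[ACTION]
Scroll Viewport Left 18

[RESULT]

     ┠──────────────────────────────
     ┃                              
     ┃┌───┬───┬───┬───┐             
     ┃│ 7 │ 8 │ 9 │ ÷ │             
     ┃├───┼───┼───┼───┤             
     ┃│ 4 │ 5 │ 6 │ × │             
     ┃├───┼───┼───┼───┤             
     ┃│ 1 │ 2 │┏━━━━━━━━━━━━━━━━━━━━
     ┃├───┼───┼┃ SlidingPuzzle      
     ┃│ 0 │ . │┠────────────────────
     ┃├───┼───┼┃┌────┬────┬────┬────
     ┃│ C │ MC│┃│  6 │    │  4 │  8 
     ┗━━━━━━━━━┃├────┼────┼────┼────
               ┃│  3 │  7 │ 11 │ 14 
               ┃├────┼────┼────┼────


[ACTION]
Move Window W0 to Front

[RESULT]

     ┠──────────────────────────────
     ┃                              
     ┃┌───┬───┬───┬───┐             
     ┃│ 7 │ 8 │ 9 │ ÷ │             
     ┃├───┼───┼───┼───┤             
     ┃│ 4 │ 5 │ 6 │ × │             
     ┃├───┼───┼───┼───┤             
     ┃│ 1 │ 2 │ 3 │ - │             
     ┃├───┼───┼───┼───┤             
     ┃│ 0 │ . │ = │ + │             
     ┃├───┼───┼───┼───┤             
     ┃│ C │ MC│ MR│ M+│             
     ┗━━━━━━━━━━━━━━━━━━━━━━━━━━━━━━
               ┃│  3 │  7 │ 11 │ 14 
               ┃├────┼────┼────┼────


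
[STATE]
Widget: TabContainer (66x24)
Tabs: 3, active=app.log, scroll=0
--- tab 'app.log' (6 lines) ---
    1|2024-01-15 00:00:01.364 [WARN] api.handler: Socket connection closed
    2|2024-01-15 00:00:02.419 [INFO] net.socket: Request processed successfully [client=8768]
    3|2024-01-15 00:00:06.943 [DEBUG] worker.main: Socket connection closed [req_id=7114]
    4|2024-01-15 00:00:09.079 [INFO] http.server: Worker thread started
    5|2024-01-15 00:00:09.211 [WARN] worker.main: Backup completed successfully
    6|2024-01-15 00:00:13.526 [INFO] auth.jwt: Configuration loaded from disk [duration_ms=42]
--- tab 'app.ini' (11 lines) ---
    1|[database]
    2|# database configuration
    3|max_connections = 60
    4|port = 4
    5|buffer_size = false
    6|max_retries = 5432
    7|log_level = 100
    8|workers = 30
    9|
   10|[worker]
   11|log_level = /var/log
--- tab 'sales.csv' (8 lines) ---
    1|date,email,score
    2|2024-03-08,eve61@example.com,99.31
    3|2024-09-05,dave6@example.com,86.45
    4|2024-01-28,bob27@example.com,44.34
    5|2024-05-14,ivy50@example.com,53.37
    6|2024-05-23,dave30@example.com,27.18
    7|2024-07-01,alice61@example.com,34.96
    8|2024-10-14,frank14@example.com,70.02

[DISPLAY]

[app.log]│ app.ini │ sales.csv                                    
──────────────────────────────────────────────────────────────────
2024-01-15 00:00:01.364 [WARN] api.handler: Socket connection clos
2024-01-15 00:00:02.419 [INFO] net.socket: Request processed succe
2024-01-15 00:00:06.943 [DEBUG] worker.main: Socket connection clo
2024-01-15 00:00:09.079 [INFO] http.server: Worker thread started 
2024-01-15 00:00:09.211 [WARN] worker.main: Backup completed succe
2024-01-15 00:00:13.526 [INFO] auth.jwt: Configuration loaded from
                                                                  
                                                                  
                                                                  
                                                                  
                                                                  
                                                                  
                                                                  
                                                                  
                                                                  
                                                                  
                                                                  
                                                                  
                                                                  
                                                                  
                                                                  
                                                                  


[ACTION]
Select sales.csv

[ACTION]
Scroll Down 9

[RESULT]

 app.log │ app.ini │[sales.csv]                                   
──────────────────────────────────────────────────────────────────
2024-10-14,frank14@example.com,70.02                              
                                                                  
                                                                  
                                                                  
                                                                  
                                                                  
                                                                  
                                                                  
                                                                  
                                                                  
                                                                  
                                                                  
                                                                  
                                                                  
                                                                  
                                                                  
                                                                  
                                                                  
                                                                  
                                                                  
                                                                  
                                                                  


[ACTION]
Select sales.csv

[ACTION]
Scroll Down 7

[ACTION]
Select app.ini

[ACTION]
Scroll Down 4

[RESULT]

 app.log │[app.ini]│ sales.csv                                    
──────────────────────────────────────────────────────────────────
buffer_size = false                                               
max_retries = 5432                                                
log_level = 100                                                   
workers = 30                                                      
                                                                  
[worker]                                                          
log_level = /var/log                                              
                                                                  
                                                                  
                                                                  
                                                                  
                                                                  
                                                                  
                                                                  
                                                                  
                                                                  
                                                                  
                                                                  
                                                                  
                                                                  
                                                                  
                                                                  


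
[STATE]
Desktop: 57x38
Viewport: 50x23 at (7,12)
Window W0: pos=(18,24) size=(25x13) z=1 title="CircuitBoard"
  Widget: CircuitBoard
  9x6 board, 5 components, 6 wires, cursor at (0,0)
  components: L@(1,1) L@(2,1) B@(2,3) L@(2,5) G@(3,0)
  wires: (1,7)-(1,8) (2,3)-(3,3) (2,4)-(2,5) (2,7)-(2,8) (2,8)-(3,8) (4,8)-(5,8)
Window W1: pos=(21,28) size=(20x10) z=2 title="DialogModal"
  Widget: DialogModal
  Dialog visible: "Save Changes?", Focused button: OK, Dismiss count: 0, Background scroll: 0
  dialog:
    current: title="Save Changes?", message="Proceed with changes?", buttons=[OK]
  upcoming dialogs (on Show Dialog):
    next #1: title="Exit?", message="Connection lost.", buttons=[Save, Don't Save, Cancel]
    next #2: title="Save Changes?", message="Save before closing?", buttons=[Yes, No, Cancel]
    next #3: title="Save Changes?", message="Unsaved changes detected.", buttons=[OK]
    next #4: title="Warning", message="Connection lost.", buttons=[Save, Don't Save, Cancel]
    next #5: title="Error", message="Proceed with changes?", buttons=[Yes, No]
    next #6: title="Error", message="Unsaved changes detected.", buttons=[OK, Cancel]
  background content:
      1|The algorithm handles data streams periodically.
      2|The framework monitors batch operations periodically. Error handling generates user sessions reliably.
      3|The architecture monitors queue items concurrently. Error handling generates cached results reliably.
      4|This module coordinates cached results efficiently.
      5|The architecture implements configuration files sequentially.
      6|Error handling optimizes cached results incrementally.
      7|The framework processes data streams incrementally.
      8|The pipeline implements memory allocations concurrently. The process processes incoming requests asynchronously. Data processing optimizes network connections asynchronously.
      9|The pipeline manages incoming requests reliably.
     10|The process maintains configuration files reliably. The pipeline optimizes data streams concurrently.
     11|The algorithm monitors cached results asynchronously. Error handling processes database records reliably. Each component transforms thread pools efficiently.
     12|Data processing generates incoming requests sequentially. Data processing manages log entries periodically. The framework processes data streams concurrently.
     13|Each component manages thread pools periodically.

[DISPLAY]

                                                  
                                                  
                                                  
                                                  
                                                  
                                                  
                                                  
                                                  
                                                  
                                                  
                                                  
                                                  
           ┏━━━━━━━━━━━━━━━━━━━━━━━┓              
           ┃ CircuitBoard          ┃              
           ┠───────────────────────┨              
           ┃   0 1 2 3 4 5 6 7 8   ┃              
           ┃0 ┏━━━━━━━━━━━━━━━━━━┓ ┃              
           ┃  ┃ DialogModal      ┃ ┃              
           ┃1 ┠──────────────────┨ ┃              
           ┃  ┃Th┌────────────┐nd┃ ┃              
           ┃2 ┃Th│Save Changes│ni┃─┃              
           ┃  ┃Th│Proceed with│ m┃ ┃              
           ┃3 ┃Th│    [OK]    │di┃ ┃              


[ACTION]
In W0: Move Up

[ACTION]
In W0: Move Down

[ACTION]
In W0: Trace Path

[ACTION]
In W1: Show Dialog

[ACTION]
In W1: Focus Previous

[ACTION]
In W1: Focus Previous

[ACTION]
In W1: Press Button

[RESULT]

                                                  
                                                  
                                                  
                                                  
                                                  
                                                  
                                                  
                                                  
                                                  
                                                  
                                                  
                                                  
           ┏━━━━━━━━━━━━━━━━━━━━━━━┓              
           ┃ CircuitBoard          ┃              
           ┠───────────────────────┨              
           ┃   0 1 2 3 4 5 6 7 8   ┃              
           ┃0 ┏━━━━━━━━━━━━━━━━━━┓ ┃              
           ┃  ┃ DialogModal      ┃ ┃              
           ┃1 ┠──────────────────┨ ┃              
           ┃  ┃The algorithm hand┃ ┃              
           ┃2 ┃The framework moni┃─┃              
           ┃  ┃The architecture m┃ ┃              
           ┃3 ┃This module coordi┃ ┃              


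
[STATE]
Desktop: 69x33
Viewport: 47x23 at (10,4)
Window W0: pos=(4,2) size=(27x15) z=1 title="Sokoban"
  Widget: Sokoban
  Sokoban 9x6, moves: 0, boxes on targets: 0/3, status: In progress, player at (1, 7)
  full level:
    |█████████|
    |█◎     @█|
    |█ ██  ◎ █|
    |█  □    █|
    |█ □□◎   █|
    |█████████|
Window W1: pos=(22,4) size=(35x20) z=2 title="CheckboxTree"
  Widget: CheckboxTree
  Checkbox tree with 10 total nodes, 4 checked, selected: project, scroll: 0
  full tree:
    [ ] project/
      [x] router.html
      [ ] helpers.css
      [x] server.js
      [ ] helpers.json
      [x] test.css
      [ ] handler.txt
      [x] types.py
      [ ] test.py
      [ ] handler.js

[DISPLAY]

────────────┏━━━━━━━━━━━━━━━━━━━━━━━━━━━━━━━━━┓
████        ┃ CheckboxTree                    ┃
  @█        ┠─────────────────────────────────┨
 ◎ █        ┃>[-] project/                    ┃
   █        ┃   [x] router.html               ┃
   █        ┃   [ ] helpers.css               ┃
████        ┃   [x] server.js                 ┃
: 0  0/3    ┃   [ ] helpers.json              ┃
            ┃   [x] test.css                  ┃
            ┃   [ ] handler.txt               ┃
            ┃   [x] types.py                  ┃
            ┃   [ ] test.py                   ┃
━━━━━━━━━━━━┃   [ ] handler.js                ┃
            ┃                                 ┃
            ┃                                 ┃
            ┃                                 ┃
            ┃                                 ┃
            ┃                                 ┃
            ┃                                 ┃
            ┗━━━━━━━━━━━━━━━━━━━━━━━━━━━━━━━━━┛
                                               
                                               
                                               


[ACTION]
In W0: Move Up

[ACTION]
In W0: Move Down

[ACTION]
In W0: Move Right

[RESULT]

────────────┏━━━━━━━━━━━━━━━━━━━━━━━━━━━━━━━━━┓
████        ┃ CheckboxTree                    ┃
   █        ┠─────────────────────────────────┨
 ◎@█        ┃>[-] project/                    ┃
   █        ┃   [x] router.html               ┃
   █        ┃   [ ] helpers.css               ┃
████        ┃   [x] server.js                 ┃
: 1  0/3    ┃   [ ] helpers.json              ┃
            ┃   [x] test.css                  ┃
            ┃   [ ] handler.txt               ┃
            ┃   [x] types.py                  ┃
            ┃   [ ] test.py                   ┃
━━━━━━━━━━━━┃   [ ] handler.js                ┃
            ┃                                 ┃
            ┃                                 ┃
            ┃                                 ┃
            ┃                                 ┃
            ┃                                 ┃
            ┃                                 ┃
            ┗━━━━━━━━━━━━━━━━━━━━━━━━━━━━━━━━━┛
                                               
                                               
                                               


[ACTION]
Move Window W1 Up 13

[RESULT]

────────────┃   [x] router.html               ┃
████        ┃   [ ] helpers.css               ┃
   █        ┃   [x] server.js                 ┃
 ◎@█        ┃   [ ] helpers.json              ┃
   █        ┃   [x] test.css                  ┃
   █        ┃   [ ] handler.txt               ┃
████        ┃   [x] types.py                  ┃
: 1  0/3    ┃   [ ] test.py                   ┃
            ┃   [ ] handler.js                ┃
            ┃                                 ┃
            ┃                                 ┃
            ┃                                 ┃
━━━━━━━━━━━━┃                                 ┃
            ┃                                 ┃
            ┃                                 ┃
            ┗━━━━━━━━━━━━━━━━━━━━━━━━━━━━━━━━━┛
                                               
                                               
                                               
                                               
                                               
                                               
                                               
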